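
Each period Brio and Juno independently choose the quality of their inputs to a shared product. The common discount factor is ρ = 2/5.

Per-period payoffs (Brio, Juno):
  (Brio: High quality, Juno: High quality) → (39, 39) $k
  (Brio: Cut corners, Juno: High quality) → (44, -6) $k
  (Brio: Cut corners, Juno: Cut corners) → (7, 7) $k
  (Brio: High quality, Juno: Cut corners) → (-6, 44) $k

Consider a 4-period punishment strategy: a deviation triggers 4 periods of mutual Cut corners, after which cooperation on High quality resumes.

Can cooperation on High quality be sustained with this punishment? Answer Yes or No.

Yes

IC: ρ+…+ρ^4 ≥ (44−39)/(39−7) = 5/32.
At ρ = 2/5: partial sum = 0.6496 ≥ 0.1562. Cooperation sustainable.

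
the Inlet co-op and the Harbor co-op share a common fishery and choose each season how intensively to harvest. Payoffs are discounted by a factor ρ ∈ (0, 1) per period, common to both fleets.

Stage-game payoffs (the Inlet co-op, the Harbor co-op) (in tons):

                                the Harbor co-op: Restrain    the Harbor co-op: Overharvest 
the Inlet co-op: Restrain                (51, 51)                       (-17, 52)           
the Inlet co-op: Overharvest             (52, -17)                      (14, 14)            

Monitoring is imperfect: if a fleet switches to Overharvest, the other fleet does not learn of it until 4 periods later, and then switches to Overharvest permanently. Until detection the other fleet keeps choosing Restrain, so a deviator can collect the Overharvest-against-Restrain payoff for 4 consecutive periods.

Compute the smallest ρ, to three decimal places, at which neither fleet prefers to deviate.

0.403

The best deviation is to choose Overharvest for all 4 undetected periods, earning 52 each, then 14 forever once detected.
Deviation value: 52(1−ρ^4)/(1−ρ) + 14ρ^4/(1−ρ); cooperation value: 51/(1−ρ).
IC: 51 ≥ 52(1−ρ^4) + 14ρ^4 = 52 − 38ρ^4.
So ρ^4 ≥ 1/38, giving ρ ≥ (1/38)^(1/4) ≈ 0.403.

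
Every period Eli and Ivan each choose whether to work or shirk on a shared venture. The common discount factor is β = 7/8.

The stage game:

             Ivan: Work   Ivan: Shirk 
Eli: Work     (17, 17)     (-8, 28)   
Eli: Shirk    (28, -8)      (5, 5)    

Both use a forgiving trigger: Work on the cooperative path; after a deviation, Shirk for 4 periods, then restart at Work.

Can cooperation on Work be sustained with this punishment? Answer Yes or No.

IC: β+…+β^4 ≥ (28−17)/(17−5) = 11/12.
At β = 7/8: partial sum = 2.8967 ≥ 0.9167. Cooperation sustainable.

Yes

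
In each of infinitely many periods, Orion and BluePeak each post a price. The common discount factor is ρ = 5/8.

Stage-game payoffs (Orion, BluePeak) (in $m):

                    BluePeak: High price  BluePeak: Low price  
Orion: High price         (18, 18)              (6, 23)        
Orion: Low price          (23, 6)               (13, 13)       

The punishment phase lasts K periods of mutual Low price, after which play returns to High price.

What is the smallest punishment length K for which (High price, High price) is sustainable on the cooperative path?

2

Need Σ_{k=1}^{K} ρ^k ≥ (23−18)/(18−13) = 1.0000 at ρ = 5/8.
At K = 1 the sum is 0.6250 < 1.0000; at K = 2 it is 1.0156 ≥ 1.0000.
So the minimum punishment length is K = 2.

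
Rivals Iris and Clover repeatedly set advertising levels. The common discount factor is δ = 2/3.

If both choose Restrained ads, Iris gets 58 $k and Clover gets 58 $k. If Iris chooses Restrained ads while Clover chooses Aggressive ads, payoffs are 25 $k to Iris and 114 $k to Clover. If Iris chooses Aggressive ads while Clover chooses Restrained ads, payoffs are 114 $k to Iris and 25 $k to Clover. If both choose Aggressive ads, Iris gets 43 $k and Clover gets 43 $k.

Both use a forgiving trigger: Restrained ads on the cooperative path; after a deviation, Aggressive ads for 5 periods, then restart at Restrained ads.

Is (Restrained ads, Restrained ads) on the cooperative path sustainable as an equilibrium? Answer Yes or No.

Comparing payoff streams over the 6 periods until play realigns: cooperate → 58(1+δ+…+δ^5); deviate → 114 + 43(δ+…+δ^5).
Cooperation is sustained iff (58−43)(δ+…+δ^5) ≥ 114−58.
δ+…+δ^5 = 2/3·(1−(2/3)^5)/(1−2/3) = 1.7366, and (114−58)/(58−43) = 3.7333.
1.7366 < 3.7333, so cooperation is not sustainable.

No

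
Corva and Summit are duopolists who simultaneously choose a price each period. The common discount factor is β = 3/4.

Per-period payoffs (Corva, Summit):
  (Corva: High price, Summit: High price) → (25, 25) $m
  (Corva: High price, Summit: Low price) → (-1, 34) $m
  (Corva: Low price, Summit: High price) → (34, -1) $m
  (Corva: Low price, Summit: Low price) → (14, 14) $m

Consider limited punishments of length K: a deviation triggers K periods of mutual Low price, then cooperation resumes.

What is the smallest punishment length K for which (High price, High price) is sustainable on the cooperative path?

Need Σ_{k=1}^{K} β^k ≥ (34−25)/(25−14) = 0.8182 at β = 3/4.
At K = 1 the sum is 0.7500 < 0.8182; at K = 2 it is 1.3125 ≥ 0.8182.
So the minimum punishment length is K = 2.

2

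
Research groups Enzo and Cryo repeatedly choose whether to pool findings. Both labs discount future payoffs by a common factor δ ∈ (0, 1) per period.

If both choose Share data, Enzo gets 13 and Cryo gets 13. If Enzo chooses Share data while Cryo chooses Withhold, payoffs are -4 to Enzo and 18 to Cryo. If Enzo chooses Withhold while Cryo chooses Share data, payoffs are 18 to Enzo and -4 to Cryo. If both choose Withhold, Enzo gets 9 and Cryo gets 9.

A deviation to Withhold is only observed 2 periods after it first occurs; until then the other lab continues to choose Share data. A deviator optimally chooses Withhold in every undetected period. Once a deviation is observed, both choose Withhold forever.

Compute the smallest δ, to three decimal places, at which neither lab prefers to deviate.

Deviating for the 2 undetected periods gains 18−13 = 5 per period over cooperation, then loses 13−9 = 4 per period forever once punishment starts.
Gain: 5(1 + δ + … + δ^1); loss: 4·δ^2/(1−δ).
No profitable deviation ⇔ 5(1−δ^2) ≤ 4·δ^2, i.e. δ^2 ≥ 5/(5+4) = 5/9.
Hence δ ≥ (5/9)^(1/2) ≈ 0.745.

0.745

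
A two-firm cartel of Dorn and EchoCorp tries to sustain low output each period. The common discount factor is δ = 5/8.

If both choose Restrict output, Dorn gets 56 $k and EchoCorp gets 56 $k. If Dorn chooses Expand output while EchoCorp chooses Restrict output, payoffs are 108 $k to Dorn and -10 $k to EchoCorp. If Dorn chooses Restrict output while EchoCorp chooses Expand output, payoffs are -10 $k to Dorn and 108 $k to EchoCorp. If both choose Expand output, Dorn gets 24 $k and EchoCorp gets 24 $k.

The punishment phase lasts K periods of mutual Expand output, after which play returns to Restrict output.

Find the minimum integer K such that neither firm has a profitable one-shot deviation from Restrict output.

8

Need Σ_{k=1}^{K} δ^k ≥ (108−56)/(56−24) = 1.6250 at δ = 5/8.
At K = 7 the sum is 1.6046 < 1.6250; at K = 8 it is 1.6279 ≥ 1.6250.
So the minimum punishment length is K = 8.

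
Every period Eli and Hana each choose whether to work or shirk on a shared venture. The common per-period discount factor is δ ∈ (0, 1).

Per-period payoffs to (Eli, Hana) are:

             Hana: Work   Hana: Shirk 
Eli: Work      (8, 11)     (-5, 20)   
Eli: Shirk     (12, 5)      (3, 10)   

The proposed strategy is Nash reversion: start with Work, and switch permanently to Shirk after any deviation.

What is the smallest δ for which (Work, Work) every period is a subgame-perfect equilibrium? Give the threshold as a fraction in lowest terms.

9/10

Eli: cooperation gives 8 each period; deviation gives 12 once then 3 forever.
  8/(1−δ) ≥ 12 + 3δ/(1−δ) ⇒ δ ≥ 4/9.
Hana: cooperation gives 11 each period; deviation gives 20 once then 10 forever.
  δ ≥ 9/10.
Both must hold, so the binding constraint is Hana's: δ ≥ 9/10.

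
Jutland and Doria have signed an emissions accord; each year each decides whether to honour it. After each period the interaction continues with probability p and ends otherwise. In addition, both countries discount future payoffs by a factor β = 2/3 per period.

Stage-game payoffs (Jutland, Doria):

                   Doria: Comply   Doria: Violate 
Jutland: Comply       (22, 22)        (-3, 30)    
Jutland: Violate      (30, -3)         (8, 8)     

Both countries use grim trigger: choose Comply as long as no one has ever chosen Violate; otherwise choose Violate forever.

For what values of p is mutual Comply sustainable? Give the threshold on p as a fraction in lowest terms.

With continuation probability p and discount β, the effective per-period discount factor is βp.
Grim-trigger IC: βp ≥ (30−22)/(30−8) = 4/11.
So p ≥ (4/11)/(2/3) = 6/11.

6/11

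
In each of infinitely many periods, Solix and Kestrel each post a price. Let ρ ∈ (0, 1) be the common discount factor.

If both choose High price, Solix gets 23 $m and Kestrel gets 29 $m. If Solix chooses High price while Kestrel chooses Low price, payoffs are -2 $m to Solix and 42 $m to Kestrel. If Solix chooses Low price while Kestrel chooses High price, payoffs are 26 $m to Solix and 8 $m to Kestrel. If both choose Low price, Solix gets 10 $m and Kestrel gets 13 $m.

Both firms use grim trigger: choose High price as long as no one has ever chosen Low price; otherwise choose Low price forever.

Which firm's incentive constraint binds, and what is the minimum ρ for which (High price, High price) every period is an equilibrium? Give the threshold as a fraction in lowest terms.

Solix: cooperation gives 23 each period; deviation gives 26 once then 10 forever.
  23/(1−ρ) ≥ 26 + 10ρ/(1−ρ) ⇒ ρ ≥ 3/16.
Kestrel: cooperation gives 29 each period; deviation gives 42 once then 13 forever.
  ρ ≥ 13/29.
Both must hold, so the binding constraint is Kestrel's: ρ ≥ 13/29.

Kestrel; ρ ≥ 13/29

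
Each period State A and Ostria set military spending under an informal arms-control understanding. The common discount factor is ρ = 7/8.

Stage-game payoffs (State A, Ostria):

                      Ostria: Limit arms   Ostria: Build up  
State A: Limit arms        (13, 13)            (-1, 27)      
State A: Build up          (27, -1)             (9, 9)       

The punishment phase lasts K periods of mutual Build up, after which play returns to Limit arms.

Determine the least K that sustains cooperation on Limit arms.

No profitable deviation requires (13−9)(ρ+…+ρ^K) ≥ 27−13, i.e. ρ+…+ρ^K ≥ 7/2 ≈ 3.5000.
With ρ = 7/8, the partial sums are K=1: 0.8750, K=2: 1.6406, K=3: 2.3105, K=4: 2.8967, K=5: 3.4096, K=6: 3.8584.
K = 6 is the first length at which the sum reaches 3.5000.

6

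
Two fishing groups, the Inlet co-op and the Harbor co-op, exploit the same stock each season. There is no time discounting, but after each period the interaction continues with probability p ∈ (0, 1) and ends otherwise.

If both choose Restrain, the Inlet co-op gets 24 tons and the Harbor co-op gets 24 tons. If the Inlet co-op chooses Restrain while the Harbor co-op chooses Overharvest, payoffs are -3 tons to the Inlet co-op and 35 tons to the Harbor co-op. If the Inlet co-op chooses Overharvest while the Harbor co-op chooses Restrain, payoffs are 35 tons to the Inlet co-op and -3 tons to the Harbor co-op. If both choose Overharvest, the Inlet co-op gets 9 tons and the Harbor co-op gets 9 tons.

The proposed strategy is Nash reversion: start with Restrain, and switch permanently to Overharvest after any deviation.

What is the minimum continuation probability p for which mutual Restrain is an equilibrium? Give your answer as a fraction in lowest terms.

Expected cooperation value is 24 + p·24 + p²·24 + … = 24/(1−p); deviation gives 35 + p·9/(1−p).
24 ≥ 35(1−p) + 9p ⇒ 26p ≥ 11 ⇒ p ≥ 11/26.

11/26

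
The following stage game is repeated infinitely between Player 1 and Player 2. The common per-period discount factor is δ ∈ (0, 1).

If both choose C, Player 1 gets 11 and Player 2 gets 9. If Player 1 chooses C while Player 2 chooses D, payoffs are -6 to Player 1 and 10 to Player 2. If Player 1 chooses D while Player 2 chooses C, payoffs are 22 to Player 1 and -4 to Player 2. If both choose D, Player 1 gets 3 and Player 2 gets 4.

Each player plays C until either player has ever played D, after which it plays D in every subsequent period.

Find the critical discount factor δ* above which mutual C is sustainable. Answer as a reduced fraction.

For Player 1: deviation gain 22−11 = 11, per-period punishment loss 11−3 = 8. IC gives δ ≥ 11/19.
For Player 2: gain 1, loss 5 per period, so δ ≥ 1/6.
The tighter constraint is Player 1's, so cooperation needs δ ≥ 11/19.

11/19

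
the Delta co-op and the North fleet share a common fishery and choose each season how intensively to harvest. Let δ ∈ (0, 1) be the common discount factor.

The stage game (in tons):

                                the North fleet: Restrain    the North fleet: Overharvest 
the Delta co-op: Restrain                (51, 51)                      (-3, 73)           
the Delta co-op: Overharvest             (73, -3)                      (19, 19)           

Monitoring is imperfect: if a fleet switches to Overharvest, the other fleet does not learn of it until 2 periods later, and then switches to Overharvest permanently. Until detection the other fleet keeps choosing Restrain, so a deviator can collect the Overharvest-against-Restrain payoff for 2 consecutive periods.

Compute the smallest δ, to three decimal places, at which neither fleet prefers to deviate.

Deviating for the 2 undetected periods gains 73−51 = 22 per period over cooperation, then loses 51−19 = 32 per period forever once punishment starts.
Gain: 22(1 + δ + … + δ^1); loss: 32·δ^2/(1−δ).
No profitable deviation ⇔ 22(1−δ^2) ≤ 32·δ^2, i.e. δ^2 ≥ 22/(22+32) = 11/27.
Hence δ ≥ (11/27)^(1/2) ≈ 0.638.

0.638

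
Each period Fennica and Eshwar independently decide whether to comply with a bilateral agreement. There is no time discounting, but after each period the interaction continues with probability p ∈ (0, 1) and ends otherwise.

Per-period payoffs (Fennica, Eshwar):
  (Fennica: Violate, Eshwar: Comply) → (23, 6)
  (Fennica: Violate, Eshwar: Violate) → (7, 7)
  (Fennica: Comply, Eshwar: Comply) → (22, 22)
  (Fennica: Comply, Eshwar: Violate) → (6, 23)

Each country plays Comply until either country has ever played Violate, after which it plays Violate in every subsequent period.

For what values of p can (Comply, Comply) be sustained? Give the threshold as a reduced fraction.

1/16

Expected cooperation value is 22 + p·22 + p²·22 + … = 22/(1−p); deviation gives 23 + p·7/(1−p).
22 ≥ 23(1−p) + 7p ⇒ 16p ≥ 1 ⇒ p ≥ 1/16.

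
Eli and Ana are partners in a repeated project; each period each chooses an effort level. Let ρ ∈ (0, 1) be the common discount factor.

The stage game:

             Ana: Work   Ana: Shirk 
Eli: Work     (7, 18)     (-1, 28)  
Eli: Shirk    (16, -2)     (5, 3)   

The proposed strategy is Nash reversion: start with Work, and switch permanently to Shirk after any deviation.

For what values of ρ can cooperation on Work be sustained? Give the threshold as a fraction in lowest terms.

9/11

Eli's threshold: (16−7)/(16−5) = 9/11.
Ana's threshold: (28−18)/(28−3) = 2/5.
9/11 > 2/5, so Eli binds and ρ* = 9/11.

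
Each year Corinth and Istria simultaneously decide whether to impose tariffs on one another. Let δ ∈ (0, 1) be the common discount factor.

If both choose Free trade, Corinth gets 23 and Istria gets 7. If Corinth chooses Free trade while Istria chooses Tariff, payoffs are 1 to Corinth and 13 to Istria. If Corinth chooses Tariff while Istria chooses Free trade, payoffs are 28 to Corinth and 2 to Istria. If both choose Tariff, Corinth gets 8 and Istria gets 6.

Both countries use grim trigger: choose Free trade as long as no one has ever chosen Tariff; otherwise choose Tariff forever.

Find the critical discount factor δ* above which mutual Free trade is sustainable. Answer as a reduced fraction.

6/7

Corinth's threshold: (28−23)/(28−8) = 1/4.
Istria's threshold: (13−7)/(13−6) = 6/7.
1/4 < 6/7, so Istria binds and δ* = 6/7.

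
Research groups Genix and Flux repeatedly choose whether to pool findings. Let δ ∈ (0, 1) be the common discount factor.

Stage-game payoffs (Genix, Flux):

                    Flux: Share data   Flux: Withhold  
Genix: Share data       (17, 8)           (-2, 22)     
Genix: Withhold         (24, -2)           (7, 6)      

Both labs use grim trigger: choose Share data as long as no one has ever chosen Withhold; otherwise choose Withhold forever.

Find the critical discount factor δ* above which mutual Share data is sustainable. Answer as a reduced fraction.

7/8

Genix's threshold: (24−17)/(24−7) = 7/17.
Flux's threshold: (22−8)/(22−6) = 7/8.
7/17 < 7/8, so Flux binds and δ* = 7/8.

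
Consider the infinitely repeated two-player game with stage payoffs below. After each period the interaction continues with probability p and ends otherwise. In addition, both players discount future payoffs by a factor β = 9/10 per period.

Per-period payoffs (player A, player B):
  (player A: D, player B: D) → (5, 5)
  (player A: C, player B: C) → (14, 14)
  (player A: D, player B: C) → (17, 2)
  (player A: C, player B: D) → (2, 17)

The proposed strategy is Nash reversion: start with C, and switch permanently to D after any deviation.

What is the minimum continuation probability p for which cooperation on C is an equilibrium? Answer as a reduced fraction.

Expected continuation weight on next period's payoff is β·p = 9/10·p, which plays the role of the discount factor.
Cooperation requires 9/10·p ≥ (17−14)/(17−5) = 1/4, hence p ≥ 5/18.

5/18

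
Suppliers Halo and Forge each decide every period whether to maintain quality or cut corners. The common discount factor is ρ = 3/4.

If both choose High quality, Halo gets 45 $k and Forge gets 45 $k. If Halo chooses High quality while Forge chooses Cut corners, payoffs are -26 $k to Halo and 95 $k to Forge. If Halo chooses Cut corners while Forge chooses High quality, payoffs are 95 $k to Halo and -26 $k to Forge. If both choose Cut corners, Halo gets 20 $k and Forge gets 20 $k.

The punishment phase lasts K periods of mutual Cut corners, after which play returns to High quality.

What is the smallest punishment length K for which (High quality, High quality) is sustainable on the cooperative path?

IC: ρ(1−ρ^K)/(1−ρ) ≥ (95−45)/(45−20) = 2.
With ρ = 3/4: need 1 − ρ^K ≥ 2·(1−3/4)/(3/4), i.e. ρ^K ≤ 0.3333.
Since (3/4)^3 = 0.4219 and (3/4)^4 = 0.3164, the smallest such K is 4.

4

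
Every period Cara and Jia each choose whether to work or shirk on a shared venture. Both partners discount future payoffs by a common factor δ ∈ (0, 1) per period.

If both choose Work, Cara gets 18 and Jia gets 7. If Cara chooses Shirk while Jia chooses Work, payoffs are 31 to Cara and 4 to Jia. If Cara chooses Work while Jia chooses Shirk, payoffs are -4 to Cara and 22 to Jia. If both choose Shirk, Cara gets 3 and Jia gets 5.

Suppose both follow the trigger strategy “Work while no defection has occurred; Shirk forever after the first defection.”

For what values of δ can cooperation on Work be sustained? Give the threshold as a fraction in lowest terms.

15/17

Cara: cooperation gives 18 each period; deviation gives 31 once then 3 forever.
  18/(1−δ) ≥ 31 + 3δ/(1−δ) ⇒ δ ≥ 13/28.
Jia: cooperation gives 7 each period; deviation gives 22 once then 5 forever.
  δ ≥ 15/17.
Both must hold, so the binding constraint is Jia's: δ ≥ 15/17.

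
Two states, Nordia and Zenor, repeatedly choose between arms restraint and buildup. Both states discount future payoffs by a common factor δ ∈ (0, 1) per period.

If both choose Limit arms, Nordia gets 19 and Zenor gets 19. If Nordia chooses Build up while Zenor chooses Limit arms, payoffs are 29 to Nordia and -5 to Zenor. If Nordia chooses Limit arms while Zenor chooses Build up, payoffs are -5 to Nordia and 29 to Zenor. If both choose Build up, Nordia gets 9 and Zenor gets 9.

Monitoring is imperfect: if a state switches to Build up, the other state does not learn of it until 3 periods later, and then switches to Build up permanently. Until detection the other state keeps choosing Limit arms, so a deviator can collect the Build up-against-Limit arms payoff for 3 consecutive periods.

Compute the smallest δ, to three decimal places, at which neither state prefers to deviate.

0.794

A deviator earns 29 for 3 periods, then 9 forever; cooperating earns 19 forever. Multiplying the IC by (1−δ):
19 ≥ 29(1−δ^3) + 9δ^3, so 20·δ^3 ≥ 10 and δ^3 ≥ 1/2.
δ ≥ (1/2)^(1/3) ≈ 0.794.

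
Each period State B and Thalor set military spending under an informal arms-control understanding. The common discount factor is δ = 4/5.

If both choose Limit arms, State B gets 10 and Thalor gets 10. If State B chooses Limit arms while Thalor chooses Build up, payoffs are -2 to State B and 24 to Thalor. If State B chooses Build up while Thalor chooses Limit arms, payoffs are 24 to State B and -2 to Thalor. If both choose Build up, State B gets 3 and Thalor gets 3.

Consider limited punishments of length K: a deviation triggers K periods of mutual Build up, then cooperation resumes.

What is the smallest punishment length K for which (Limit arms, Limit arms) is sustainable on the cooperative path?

4

IC: δ(1−δ^K)/(1−δ) ≥ (24−10)/(10−3) = 2.
With δ = 4/5: need 1 − δ^K ≥ 2·(1−4/5)/(4/5), i.e. δ^K ≤ 0.5000.
Since (4/5)^3 = 0.5120 and (4/5)^4 = 0.4096, the smallest such K is 4.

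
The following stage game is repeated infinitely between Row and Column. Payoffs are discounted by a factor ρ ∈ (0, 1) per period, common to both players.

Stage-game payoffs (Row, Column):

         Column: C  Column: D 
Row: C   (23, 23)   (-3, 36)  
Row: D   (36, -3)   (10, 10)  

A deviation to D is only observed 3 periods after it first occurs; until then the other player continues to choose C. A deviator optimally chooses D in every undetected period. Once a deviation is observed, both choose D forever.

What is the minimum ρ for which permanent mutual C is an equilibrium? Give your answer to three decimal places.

The best deviation is to choose D for all 3 undetected periods, earning 36 each, then 10 forever once detected.
Deviation value: 36(1−ρ^3)/(1−ρ) + 10ρ^3/(1−ρ); cooperation value: 23/(1−ρ).
IC: 23 ≥ 36(1−ρ^3) + 10ρ^3 = 36 − 26ρ^3.
So ρ^3 ≥ 13/26 = 1/2, giving ρ ≥ (1/2)^(1/3) ≈ 0.794.

0.794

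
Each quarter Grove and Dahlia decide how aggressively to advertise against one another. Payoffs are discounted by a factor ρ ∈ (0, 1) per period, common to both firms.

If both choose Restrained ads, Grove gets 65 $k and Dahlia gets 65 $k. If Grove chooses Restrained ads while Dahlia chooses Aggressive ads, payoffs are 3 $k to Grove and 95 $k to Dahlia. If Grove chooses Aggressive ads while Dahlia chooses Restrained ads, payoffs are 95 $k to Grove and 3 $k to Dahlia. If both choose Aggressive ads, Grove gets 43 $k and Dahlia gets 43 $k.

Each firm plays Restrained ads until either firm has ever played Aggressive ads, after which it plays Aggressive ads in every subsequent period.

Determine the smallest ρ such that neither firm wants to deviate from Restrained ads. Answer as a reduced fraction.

15/26

Under grim trigger the critical discount factor is (T−C)/(T−P) with T = 95, C = 65, P = 43.
ρ* = (95−65)/(95−43) = 30/52 = 15/26.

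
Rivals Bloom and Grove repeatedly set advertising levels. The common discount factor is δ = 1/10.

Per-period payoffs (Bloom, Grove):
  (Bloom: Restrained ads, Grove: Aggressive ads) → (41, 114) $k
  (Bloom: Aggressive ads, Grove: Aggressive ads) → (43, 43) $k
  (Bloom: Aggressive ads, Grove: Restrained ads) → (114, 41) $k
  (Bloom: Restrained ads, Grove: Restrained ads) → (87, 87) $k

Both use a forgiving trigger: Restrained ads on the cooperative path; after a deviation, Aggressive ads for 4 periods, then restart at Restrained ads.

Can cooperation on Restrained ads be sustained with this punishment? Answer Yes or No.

No

Comparing payoff streams over the 5 periods until play realigns: cooperate → 87(1+δ+…+δ^4); deviate → 114 + 43(δ+…+δ^4).
Cooperation is sustained iff (87−43)(δ+…+δ^4) ≥ 114−87.
δ+…+δ^4 = 1/10·(1−(1/10)^4)/(1−1/10) = 0.1111, and (114−87)/(87−43) = 0.6136.
0.1111 < 0.6136, so cooperation is not sustainable.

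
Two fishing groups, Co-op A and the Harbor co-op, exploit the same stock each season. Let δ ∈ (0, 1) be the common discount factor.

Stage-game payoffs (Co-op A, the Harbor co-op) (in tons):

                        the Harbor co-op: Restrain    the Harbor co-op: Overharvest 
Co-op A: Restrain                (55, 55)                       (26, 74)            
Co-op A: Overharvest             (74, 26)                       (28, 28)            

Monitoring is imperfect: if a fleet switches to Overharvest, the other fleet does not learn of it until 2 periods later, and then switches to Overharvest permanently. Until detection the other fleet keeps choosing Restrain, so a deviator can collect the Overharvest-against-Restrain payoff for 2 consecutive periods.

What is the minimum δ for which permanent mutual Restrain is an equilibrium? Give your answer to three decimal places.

A deviator earns 74 for 2 periods, then 28 forever; cooperating earns 55 forever. Multiplying the IC by (1−δ):
55 ≥ 74(1−δ^2) + 28δ^2, so 46·δ^2 ≥ 19 and δ^2 ≥ 19/46.
δ ≥ (19/46)^(1/2) ≈ 0.643.

0.643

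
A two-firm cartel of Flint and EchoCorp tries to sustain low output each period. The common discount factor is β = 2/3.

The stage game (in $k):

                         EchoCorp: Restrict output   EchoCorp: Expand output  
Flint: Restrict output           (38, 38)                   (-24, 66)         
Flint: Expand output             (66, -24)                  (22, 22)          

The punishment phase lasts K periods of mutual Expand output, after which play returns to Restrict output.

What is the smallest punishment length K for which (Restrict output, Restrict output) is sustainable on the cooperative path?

No profitable deviation requires (38−22)(β+…+β^K) ≥ 66−38, i.e. β+…+β^K ≥ 7/4 ≈ 1.7500.
With β = 2/3, the partial sums are K=1: 0.6667, K=2: 1.1111, K=3: 1.4074, K=4: 1.6049, K=5: 1.7366, K=6: 1.8244.
K = 6 is the first length at which the sum reaches 1.7500.

6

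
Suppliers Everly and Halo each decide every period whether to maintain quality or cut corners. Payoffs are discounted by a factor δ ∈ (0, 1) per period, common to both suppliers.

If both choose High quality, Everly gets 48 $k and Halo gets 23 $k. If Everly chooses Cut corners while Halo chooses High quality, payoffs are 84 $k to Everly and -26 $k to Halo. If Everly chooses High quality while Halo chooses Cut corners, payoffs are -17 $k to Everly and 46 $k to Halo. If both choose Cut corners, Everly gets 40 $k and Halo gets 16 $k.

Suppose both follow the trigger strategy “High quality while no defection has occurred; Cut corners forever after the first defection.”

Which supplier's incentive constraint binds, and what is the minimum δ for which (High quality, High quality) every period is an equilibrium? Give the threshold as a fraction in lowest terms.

For Everly: deviation gain 84−48 = 36, per-period punishment loss 48−40 = 8. IC gives δ ≥ 36/44 = 9/11.
For Halo: gain 23, loss 7 per period, so δ ≥ 23/30.
The tighter constraint is Everly's, so cooperation needs δ ≥ 9/11.

Everly; δ ≥ 9/11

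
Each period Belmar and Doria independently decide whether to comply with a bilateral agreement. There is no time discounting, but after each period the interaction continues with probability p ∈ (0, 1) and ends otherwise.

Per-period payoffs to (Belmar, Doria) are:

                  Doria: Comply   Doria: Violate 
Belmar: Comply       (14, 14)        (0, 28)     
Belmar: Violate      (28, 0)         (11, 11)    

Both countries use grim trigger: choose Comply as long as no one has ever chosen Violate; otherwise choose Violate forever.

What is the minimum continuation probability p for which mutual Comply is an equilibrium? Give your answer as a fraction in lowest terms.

14/17

Expected cooperation value is 14 + p·14 + p²·14 + … = 14/(1−p); deviation gives 28 + p·11/(1−p).
14 ≥ 28(1−p) + 11p ⇒ 17p ≥ 14 ⇒ p ≥ 14/17.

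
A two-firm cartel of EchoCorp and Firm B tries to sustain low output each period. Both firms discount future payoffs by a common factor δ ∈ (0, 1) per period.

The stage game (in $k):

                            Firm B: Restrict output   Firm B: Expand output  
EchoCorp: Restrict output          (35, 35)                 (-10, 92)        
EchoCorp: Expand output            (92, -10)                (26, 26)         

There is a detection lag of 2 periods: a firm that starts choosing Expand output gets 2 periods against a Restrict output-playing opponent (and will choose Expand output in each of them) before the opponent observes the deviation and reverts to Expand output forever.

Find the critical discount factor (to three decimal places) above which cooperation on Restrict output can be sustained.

The best deviation is to choose Expand output for all 2 undetected periods, earning 92 each, then 26 forever once detected.
Deviation value: 92(1−δ^2)/(1−δ) + 26δ^2/(1−δ); cooperation value: 35/(1−δ).
IC: 35 ≥ 92(1−δ^2) + 26δ^2 = 92 − 66δ^2.
So δ^2 ≥ 57/66 = 19/22, giving δ ≥ (19/22)^(1/2) ≈ 0.929.

0.929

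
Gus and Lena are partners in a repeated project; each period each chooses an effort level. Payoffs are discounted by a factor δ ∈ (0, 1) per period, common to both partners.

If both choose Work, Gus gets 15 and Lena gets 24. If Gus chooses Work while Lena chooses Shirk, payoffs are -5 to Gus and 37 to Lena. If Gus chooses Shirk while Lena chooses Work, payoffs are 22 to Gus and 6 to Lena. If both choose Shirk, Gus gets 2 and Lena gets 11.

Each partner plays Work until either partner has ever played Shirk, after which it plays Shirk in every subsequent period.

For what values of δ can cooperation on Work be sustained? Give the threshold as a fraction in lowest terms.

1/2

Gus: cooperation gives 15 each period; deviation gives 22 once then 2 forever.
  15/(1−δ) ≥ 22 + 2δ/(1−δ) ⇒ δ ≥ 7/20.
Lena: cooperation gives 24 each period; deviation gives 37 once then 11 forever.
  δ ≥ 13/26 = 1/2.
Both must hold, so the binding constraint is Lena's: δ ≥ 1/2.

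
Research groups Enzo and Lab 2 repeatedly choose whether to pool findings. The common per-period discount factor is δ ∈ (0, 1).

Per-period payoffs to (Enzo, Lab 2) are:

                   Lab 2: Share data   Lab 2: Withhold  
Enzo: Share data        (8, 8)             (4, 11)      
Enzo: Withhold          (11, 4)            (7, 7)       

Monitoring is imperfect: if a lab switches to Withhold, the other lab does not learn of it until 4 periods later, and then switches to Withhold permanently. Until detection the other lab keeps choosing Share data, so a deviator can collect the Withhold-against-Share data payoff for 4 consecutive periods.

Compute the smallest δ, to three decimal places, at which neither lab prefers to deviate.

0.931

Deviating for the 4 undetected periods gains 11−8 = 3 per period over cooperation, then loses 8−7 = 1 per period forever once punishment starts.
Gain: 3(1 + δ + … + δ^3); loss: 1·δ^4/(1−δ).
No profitable deviation ⇔ 3(1−δ^4) ≤ 1·δ^4, i.e. δ^4 ≥ 3/(3+1) = 3/4.
Hence δ ≥ (3/4)^(1/4) ≈ 0.931.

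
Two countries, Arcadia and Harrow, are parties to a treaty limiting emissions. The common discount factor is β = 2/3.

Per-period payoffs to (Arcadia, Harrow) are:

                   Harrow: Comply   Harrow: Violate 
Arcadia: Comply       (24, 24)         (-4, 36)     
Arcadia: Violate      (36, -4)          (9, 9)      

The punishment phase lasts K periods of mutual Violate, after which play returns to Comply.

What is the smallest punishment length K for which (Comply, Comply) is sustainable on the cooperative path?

No profitable deviation requires (24−9)(β+…+β^K) ≥ 36−24, i.e. β+…+β^K ≥ 4/5 ≈ 0.8000.
With β = 2/3, the partial sums are K=1: 0.6667, K=2: 1.1111.
K = 2 is the first length at which the sum reaches 0.8000.

2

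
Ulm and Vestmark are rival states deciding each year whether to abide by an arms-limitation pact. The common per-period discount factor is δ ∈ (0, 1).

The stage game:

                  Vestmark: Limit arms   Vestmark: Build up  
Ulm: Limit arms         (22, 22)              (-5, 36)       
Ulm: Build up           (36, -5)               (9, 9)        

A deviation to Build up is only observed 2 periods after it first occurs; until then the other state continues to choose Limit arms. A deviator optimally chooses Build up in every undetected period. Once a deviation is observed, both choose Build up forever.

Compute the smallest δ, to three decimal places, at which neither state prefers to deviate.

A deviator earns 36 for 2 periods, then 9 forever; cooperating earns 22 forever. Multiplying the IC by (1−δ):
22 ≥ 36(1−δ^2) + 9δ^2, so 27·δ^2 ≥ 14 and δ^2 ≥ 14/27.
δ ≥ (14/27)^(1/2) ≈ 0.720.

0.720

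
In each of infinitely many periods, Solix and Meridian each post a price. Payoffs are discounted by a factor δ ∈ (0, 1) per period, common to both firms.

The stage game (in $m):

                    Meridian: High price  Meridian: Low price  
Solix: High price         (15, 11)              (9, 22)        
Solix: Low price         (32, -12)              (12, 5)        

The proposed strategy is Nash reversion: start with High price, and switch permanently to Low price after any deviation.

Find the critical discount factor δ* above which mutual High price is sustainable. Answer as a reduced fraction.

17/20

Solix: cooperation gives 15 each period; deviation gives 32 once then 12 forever.
  15/(1−δ) ≥ 32 + 12δ/(1−δ) ⇒ δ ≥ 17/20.
Meridian: cooperation gives 11 each period; deviation gives 22 once then 5 forever.
  δ ≥ 11/17.
Both must hold, so the binding constraint is Solix's: δ ≥ 17/20.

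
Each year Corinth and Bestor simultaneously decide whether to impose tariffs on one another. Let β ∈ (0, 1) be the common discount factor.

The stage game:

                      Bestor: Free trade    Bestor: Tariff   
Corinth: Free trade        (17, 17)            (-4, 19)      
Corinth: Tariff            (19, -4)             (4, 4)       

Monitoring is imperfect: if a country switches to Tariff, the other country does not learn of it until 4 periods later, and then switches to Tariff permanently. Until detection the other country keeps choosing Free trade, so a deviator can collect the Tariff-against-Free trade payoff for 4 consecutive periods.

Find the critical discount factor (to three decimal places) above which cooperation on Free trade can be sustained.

0.604

The best deviation is to choose Tariff for all 4 undetected periods, earning 19 each, then 4 forever once detected.
Deviation value: 19(1−β^4)/(1−β) + 4β^4/(1−β); cooperation value: 17/(1−β).
IC: 17 ≥ 19(1−β^4) + 4β^4 = 19 − 15β^4.
So β^4 ≥ 2/15, giving β ≥ (2/15)^(1/4) ≈ 0.604.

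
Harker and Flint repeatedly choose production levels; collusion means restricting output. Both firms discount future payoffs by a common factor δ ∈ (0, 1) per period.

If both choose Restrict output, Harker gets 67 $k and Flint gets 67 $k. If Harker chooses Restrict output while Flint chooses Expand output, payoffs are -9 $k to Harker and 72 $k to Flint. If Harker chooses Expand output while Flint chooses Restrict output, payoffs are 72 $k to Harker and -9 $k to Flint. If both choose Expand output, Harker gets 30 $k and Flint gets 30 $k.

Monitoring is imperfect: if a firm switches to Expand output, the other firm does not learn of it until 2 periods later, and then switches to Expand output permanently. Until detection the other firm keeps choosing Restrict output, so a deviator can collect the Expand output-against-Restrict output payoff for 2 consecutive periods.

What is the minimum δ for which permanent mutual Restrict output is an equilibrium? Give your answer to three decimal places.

0.345

Deviating for the 2 undetected periods gains 72−67 = 5 per period over cooperation, then loses 67−30 = 37 per period forever once punishment starts.
Gain: 5(1 + δ + … + δ^1); loss: 37·δ^2/(1−δ).
No profitable deviation ⇔ 5(1−δ^2) ≤ 37·δ^2, i.e. δ^2 ≥ 5/(5+37) = 5/42.
Hence δ ≥ (5/42)^(1/2) ≈ 0.345.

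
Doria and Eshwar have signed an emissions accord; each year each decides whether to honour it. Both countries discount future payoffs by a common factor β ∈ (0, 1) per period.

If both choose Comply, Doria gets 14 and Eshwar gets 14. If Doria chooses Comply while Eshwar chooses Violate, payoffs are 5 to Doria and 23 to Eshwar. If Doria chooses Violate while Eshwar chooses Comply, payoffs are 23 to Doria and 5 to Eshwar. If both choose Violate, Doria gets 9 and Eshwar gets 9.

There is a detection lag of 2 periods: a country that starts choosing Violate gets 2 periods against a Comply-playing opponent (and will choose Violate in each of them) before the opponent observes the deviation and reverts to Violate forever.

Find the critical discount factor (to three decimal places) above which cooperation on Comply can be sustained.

0.802

The best deviation is to choose Violate for all 2 undetected periods, earning 23 each, then 9 forever once detected.
Deviation value: 23(1−β^2)/(1−β) + 9β^2/(1−β); cooperation value: 14/(1−β).
IC: 14 ≥ 23(1−β^2) + 9β^2 = 23 − 14β^2.
So β^2 ≥ 9/14, giving β ≥ (9/14)^(1/2) ≈ 0.802.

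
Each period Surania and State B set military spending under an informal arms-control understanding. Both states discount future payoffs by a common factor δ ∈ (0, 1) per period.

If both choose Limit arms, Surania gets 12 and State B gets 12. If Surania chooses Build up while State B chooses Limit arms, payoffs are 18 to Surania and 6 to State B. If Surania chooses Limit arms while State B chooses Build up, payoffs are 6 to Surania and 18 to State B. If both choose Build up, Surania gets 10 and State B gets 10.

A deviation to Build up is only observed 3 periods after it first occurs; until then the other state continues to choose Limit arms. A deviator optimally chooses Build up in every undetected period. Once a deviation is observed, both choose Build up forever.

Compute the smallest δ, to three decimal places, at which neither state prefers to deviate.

A deviator earns 18 for 3 periods, then 10 forever; cooperating earns 12 forever. Multiplying the IC by (1−δ):
12 ≥ 18(1−δ^3) + 10δ^3, so 8·δ^3 ≥ 6 and δ^3 ≥ 3/4.
δ ≥ (3/4)^(1/3) ≈ 0.909.

0.909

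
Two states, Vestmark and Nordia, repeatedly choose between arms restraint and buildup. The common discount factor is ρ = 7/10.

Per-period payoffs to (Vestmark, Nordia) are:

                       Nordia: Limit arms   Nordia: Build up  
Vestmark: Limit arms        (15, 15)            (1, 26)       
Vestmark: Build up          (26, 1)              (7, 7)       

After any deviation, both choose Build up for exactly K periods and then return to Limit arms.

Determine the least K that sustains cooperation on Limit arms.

No profitable deviation requires (15−7)(ρ+…+ρ^K) ≥ 26−15, i.e. ρ+…+ρ^K ≥ 11/8 ≈ 1.3750.
With ρ = 7/10, the partial sums are K=1: 0.7000, K=2: 1.1900, K=3: 1.5330.
K = 3 is the first length at which the sum reaches 1.3750.

3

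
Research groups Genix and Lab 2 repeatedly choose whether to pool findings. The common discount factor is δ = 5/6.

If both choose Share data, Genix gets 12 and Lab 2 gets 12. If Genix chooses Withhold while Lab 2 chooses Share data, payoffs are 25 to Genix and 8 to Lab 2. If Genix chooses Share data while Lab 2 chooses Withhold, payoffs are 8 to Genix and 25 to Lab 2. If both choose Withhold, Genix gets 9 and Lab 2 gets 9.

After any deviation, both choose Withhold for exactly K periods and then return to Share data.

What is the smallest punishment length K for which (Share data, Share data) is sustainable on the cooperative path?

No profitable deviation requires (12−9)(δ+…+δ^K) ≥ 25−12, i.e. δ+…+δ^K ≥ 13/3 ≈ 4.3333.
With δ = 5/6, the partial sums are K=1: 0.8333, K=2: 1.5278, …, K=10: 4.1925, K=11: 4.3271, K=12: 4.4392.
K = 12 is the first length at which the sum reaches 4.3333.

12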